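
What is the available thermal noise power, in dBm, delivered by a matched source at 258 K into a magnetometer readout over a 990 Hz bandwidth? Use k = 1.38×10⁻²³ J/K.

−144.5 dBm

P_n = kTB = 1.38×10⁻²³ × 258 × 9.90×10² = 3.52×10⁻¹⁸ W
In dBm: 10 log₁₀(3.52×10⁻¹⁸ / 10⁻³) = −144.5 dBm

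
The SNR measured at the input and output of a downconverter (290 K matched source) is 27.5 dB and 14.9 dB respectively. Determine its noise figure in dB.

12.6 dB

NF (dB) = SNR_in(dB) − SNR_out(dB) when the source is at T₀
NF = 27.5 − 14.9 = 12.6 dB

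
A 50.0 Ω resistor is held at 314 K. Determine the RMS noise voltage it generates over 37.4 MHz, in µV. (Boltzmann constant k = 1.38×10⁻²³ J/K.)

5.69 µV

V_n = √(4kTRB)
4kTRB = 4 × 1.38×10⁻²³ × 314 × 5.00×10¹ × 3.74×10⁷ = 3.24×10⁻¹¹ V²
V_n = √(3.24×10⁻¹¹) = 5.69×10⁻⁶ V = 5.69 µV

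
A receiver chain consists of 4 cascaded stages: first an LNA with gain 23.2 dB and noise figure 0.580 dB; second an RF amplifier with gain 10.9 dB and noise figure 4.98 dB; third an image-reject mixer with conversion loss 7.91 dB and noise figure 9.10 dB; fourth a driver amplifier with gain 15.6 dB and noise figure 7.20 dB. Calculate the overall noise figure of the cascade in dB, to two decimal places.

0.67 dB

Convert to linear (a loss of L dB is a gain of −L dB): F_i = 10^(NF_i/10), G_i = 10^(G_i,dB/10)
  Stage 1: F_1 = 10^(0.580/10) = 1.143, G_1 = 10^(23.2/10) = 208.9
  Stage 2: F_2 = 10^(4.98/10) = 3.148, G_2 = 10^(10.9/10) = 12.30
  Stage 3: F_3 = 10^(9.10/10) = 8.128, G_3 = 10^(−7.91/10) = 0.1618
  Stage 4: F_4 = 10^(7.20/10) = 5.248, G_4 = 10^(15.6/10) = 36.31
Friis cascade:
  F = 1.143 + (3.148 − 1)/208.9 + (8.128 − 1)/2570 + (5.248 − 1)/415.9 = 1.166
NF = 10 log₁₀(1.166) = 0.67 dB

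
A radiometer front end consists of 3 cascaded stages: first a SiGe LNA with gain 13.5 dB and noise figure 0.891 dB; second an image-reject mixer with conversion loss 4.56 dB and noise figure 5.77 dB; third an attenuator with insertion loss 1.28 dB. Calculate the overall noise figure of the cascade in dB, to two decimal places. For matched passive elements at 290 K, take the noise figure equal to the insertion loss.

1.45 dB

Convert to linear (a loss of L dB is a gain of −L dB): F_i = 10^(NF_i/10), G_i = 10^(G_i,dB/10)
  Stage 1: F_1 = 10^(0.891/10) = 1.228, G_1 = 10^(13.5/10) = 22.39
  Stage 2: F_2 = 10^(5.77/10) = 3.776, G_2 = 10^(−4.56/10) = 0.3499
  Stage 3: F_3 = 10^(1.28/10) = 1.343, G_3 = 10^(−1.28/10) = 0.7447
Friis cascade:
  F = 1.228 + (3.776 − 1)/22.39 + (1.343 − 1)/7.834 = 1.395
NF = 10 log₁₀(1.395) = 1.45 dB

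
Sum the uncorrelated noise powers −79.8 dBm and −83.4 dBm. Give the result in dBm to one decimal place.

−78.2 dBm

Convert to linear, add, convert back:
P₁ = 1.05×10⁻¹¹ W, P₂ = 4.57×10⁻¹² W
P_tot = 1.50×10⁻¹¹ W → 10 log₁₀(P_tot / 10⁻³) = −78.2 dBm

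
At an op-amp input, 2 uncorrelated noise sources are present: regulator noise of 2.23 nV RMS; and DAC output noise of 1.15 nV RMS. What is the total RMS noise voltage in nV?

2.51 nV

Uncorrelated sources add in power (mean-square): V_tot = √(ΣV_i²)
V_tot = √[(2.23×10⁻⁹)² + (1.15×10⁻⁹)²] = 2.51×10⁻⁹ V = 2.51 nV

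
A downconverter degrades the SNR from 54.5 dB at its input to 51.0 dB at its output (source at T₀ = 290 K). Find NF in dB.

3.5 dB

NF (dB) = SNR_in(dB) − SNR_out(dB) when the source is at T₀
NF = 54.5 − 51.0 = 3.5 dB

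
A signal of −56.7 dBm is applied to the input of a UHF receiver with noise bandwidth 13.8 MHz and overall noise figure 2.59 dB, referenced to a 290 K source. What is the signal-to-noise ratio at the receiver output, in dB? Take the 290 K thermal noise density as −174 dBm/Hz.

43.3 dB

Noise floor: N = −174 + 10 log₁₀(B) + NF
10 log₁₀(1.38×10⁷) = 71.4 dB
N = −174 + 71.4 + 2.59 = −100.01 dBm
SNR = P_sig − N = −56.7 − (−100.01) = 43.31 dB → 43.3 dB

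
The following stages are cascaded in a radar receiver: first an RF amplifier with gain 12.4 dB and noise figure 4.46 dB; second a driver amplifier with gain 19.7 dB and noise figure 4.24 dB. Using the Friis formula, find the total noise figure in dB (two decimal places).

4.61 dB

Convert to linear (a loss of L dB is a gain of −L dB): F_i = 10^(NF_i/10), G_i = 10^(G_i,dB/10)
  Stage 1: F_1 = 10^(4.46/10) = 2.793, G_1 = 10^(12.4/10) = 17.38
  Stage 2: F_2 = 10^(4.24/10) = 2.655, G_2 = 10^(19.7/10) = 93.33
Friis cascade:
  F = 2.793 + (2.655 − 1)/17.38 = 2.888
NF = 10 log₁₀(2.888) = 4.61 dB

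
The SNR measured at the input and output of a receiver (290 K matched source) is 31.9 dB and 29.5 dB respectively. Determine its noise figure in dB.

2.4 dB

NF (dB) = SNR_in(dB) − SNR_out(dB) when the source is at T₀
NF = 31.9 − 29.5 = 2.4 dB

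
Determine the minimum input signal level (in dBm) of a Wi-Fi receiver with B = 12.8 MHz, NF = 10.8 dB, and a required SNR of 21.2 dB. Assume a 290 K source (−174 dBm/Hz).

−70.9 dBm

Sensitivity = −174 + 10 log₁₀(B) + NF + SNR_min
= −174 + 71.07 + 10.8 + 21.2
= −70.93 dBm → −70.9 dBm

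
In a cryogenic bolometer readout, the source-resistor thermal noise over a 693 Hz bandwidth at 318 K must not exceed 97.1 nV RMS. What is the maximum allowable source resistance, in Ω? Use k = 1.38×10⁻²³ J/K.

Johnson–Nyquist: V_n = √(4kTRB) ⇒ R = V_n² / (4kTB)
4kTB = 4 × 1.38×10⁻²³ × 318 × 6.93×10² = 1.22×10⁻¹⁷
R = (9.71×10⁻⁸)² / 1.22×10⁻¹⁷ = 7.75×10² Ω = 775 Ω

775 Ω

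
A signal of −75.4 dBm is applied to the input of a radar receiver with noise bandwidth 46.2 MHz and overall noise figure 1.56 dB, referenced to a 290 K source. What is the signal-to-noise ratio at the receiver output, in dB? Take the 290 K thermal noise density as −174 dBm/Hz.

20.4 dB

Noise floor: N = −174 + 10 log₁₀(B) + NF
10 log₁₀(4.62×10⁷) = 76.65 dB
N = −174 + 76.65 + 1.56 = −95.79 dBm
SNR = P_sig − N = −75.4 − (−95.79) = 20.39 dB → 20.4 dB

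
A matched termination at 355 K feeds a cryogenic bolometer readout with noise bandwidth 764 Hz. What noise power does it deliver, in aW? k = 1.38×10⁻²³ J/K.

P_n = kTB = 1.38×10⁻²³ × 355 × 7.64×10² = 3.74×10⁻¹⁸ W = 3.74 aW

3.74 aW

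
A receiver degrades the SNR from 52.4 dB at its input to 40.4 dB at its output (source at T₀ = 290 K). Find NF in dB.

NF (dB) = SNR_in(dB) − SNR_out(dB) when the source is at T₀
NF = 52.4 − 40.4 = 12.0 dB

12.0 dB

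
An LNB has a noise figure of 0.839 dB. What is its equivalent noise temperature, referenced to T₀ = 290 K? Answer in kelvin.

F = 10^(0.839/10) = 1.21311
T_e = (F − 1)·T₀ = (1.21311 − 1) × 290 = 61.8 K

61.8 K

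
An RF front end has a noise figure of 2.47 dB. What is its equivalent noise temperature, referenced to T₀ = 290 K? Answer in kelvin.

222 K

F = 10^(2.47/10) = 1.76604
T_e = (F − 1)·T₀ = (1.76604 − 1) × 290 = 222 K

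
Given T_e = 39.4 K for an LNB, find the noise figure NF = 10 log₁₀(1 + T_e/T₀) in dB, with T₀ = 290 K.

F = 1 + T_e/T₀ = 1 + 39.4/290 = 1.13586
NF = 10 log₁₀(1.13586) = 0.553 dB

0.553 dB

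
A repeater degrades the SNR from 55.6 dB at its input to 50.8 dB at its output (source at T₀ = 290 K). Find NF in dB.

NF (dB) = SNR_in(dB) − SNR_out(dB) when the source is at T₀
NF = 55.6 − 50.8 = 4.8 dB

4.8 dB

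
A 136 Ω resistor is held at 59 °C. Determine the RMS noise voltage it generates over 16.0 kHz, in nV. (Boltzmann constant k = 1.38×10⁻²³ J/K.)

T = 59 °C + 273.15 = 332.15 K
V_n = √(4kTRB)
4kTRB = 4 × 1.38×10⁻²³ × 332.15 × 1.36×10² × 1.60×10⁴ = 3.99×10⁻¹⁴ V²
V_n = √(3.99×10⁻¹⁴) = 2.00×10⁻⁷ V = 200 nV

200 nV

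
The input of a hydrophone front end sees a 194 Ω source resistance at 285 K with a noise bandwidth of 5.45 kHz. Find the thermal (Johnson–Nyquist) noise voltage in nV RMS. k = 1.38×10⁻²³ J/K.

V_n = √(4kTRB)
4kTRB = 4 × 1.38×10⁻²³ × 285 × 1.94×10² × 5.45×10³ = 1.66×10⁻¹⁴ V²
V_n = √(1.66×10⁻¹⁴) = 1.29×10⁻⁷ V = 129 nV

129 nV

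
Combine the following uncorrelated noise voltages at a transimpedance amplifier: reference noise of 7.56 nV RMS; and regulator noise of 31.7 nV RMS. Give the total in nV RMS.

32.6 nV

Uncorrelated sources add in power (mean-square): V_tot = √(ΣV_i²)
V_tot = √[(7.56×10⁻⁹)² + (3.17×10⁻⁸)²] = 3.26×10⁻⁸ V = 32.6 nV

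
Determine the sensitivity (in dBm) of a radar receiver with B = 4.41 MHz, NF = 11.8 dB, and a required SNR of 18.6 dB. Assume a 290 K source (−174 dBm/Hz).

−77.2 dBm

Sensitivity = −174 + 10 log₁₀(B) + NF + SNR_min
= −174 + 66.44 + 11.8 + 18.6
= −77.16 dBm → −77.2 dBm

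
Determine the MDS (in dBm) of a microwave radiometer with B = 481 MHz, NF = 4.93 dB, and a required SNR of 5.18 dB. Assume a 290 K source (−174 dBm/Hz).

Sensitivity = −174 + 10 log₁₀(B) + NF + SNR_min
= −174 + 86.82 + 4.93 + 5.18
= −77.07 dBm → −77.1 dBm

−77.1 dBm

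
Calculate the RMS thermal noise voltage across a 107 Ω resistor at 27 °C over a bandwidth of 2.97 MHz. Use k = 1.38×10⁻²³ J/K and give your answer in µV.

T = 27 °C + 273.15 = 300.15 K
V_n = √(4kTRB)
4kTRB = 4 × 1.38×10⁻²³ × 300.15 × 1.07×10² × 2.97×10⁶ = 5.27×10⁻¹² V²
V_n = √(5.27×10⁻¹²) = 2.29×10⁻⁶ V = 2.29 µV

2.29 µV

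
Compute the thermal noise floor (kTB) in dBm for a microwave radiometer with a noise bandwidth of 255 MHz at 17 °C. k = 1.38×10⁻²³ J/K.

−89.9 dBm

T = 17 °C + 273.15 = 290.15 K
P_n = kTB = 1.38×10⁻²³ × 290.15 × 2.55×10⁸ = 1.02×10⁻¹² W
In dBm: 10 log₁₀(1.02×10⁻¹² / 10⁻³) = −89.9 dBm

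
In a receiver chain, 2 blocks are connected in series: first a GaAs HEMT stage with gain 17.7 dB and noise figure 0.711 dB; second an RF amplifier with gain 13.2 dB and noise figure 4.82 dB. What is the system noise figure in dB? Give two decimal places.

0.84 dB

Convert to linear (a loss of L dB is a gain of −L dB): F_i = 10^(NF_i/10), G_i = 10^(G_i,dB/10)
  Stage 1: F_1 = 10^(0.711/10) = 1.178, G_1 = 10^(17.7/10) = 58.88
  Stage 2: F_2 = 10^(4.82/10) = 3.034, G_2 = 10^(13.2/10) = 20.89
Friis cascade:
  F = 1.178 + (3.034 − 1)/58.88 = 1.212
NF = 10 log₁₀(1.212) = 0.84 dB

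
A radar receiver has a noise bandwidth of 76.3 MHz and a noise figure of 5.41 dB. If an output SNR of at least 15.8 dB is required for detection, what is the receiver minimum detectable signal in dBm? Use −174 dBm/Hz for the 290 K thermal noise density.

−74.0 dBm

Sensitivity = −174 + 10 log₁₀(B) + NF + SNR_min
= −174 + 78.83 + 5.41 + 15.8
= −73.96 dBm → −74.0 dBm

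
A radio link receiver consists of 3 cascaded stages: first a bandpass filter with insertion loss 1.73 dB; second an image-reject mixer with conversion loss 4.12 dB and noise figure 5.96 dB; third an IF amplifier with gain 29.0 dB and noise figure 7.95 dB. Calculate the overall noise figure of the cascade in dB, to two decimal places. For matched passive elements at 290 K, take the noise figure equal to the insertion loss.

14.15 dB

Convert to linear (a loss of L dB is a gain of −L dB): F_i = 10^(NF_i/10), G_i = 10^(G_i,dB/10)
  Stage 1: F_1 = 10^(1.73/10) = 1.489, G_1 = 10^(−1.73/10) = 0.6714
  Stage 2: F_2 = 10^(5.96/10) = 3.945, G_2 = 10^(−4.12/10) = 0.3873
  Stage 3: F_3 = 10^(7.95/10) = 6.237, G_3 = 10^(29.0/10) = 794.3
Friis cascade:
  F = 1.489 + (3.945 − 1)/0.6714 + (6.237 − 1)/0.2600 = 26.02
NF = 10 log₁₀(26.02) = 14.15 dB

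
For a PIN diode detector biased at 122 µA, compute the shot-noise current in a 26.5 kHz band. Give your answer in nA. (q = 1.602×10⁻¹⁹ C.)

I_n = √(2qI·B)
2qI·B = 2 × 1.602×10⁻¹⁹ × 1.22×10⁻⁴ × 2.65×10⁴ = 1.04×10⁻¹⁸ A²
I_n = √(1.04×10⁻¹⁸) = 1.02×10⁻⁹ A = 1.02 nA

1.02 nA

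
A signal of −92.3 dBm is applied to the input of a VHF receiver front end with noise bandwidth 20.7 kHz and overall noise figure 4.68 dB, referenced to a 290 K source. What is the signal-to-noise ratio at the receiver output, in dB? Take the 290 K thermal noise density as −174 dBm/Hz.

33.9 dB

Noise floor: N = −174 + 10 log₁₀(B) + NF
10 log₁₀(2.07×10⁴) = 43.16 dB
N = −174 + 43.16 + 4.68 = −126.16 dBm
SNR = P_sig − N = −92.3 − (−126.16) = 33.86 dB → 33.9 dB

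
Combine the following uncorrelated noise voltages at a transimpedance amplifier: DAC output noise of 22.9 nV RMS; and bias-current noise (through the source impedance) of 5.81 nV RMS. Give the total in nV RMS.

23.6 nV

Uncorrelated sources add in power (mean-square): V_tot = √(ΣV_i²)
V_tot = √[(2.29×10⁻⁸)² + (5.81×10⁻⁹)²] = 2.36×10⁻⁸ V = 23.6 nV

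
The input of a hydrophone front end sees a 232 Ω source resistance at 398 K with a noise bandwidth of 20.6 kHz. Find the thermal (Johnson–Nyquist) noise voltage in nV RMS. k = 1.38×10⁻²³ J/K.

324 nV

V_n = √(4kTRB)
4kTRB = 4 × 1.38×10⁻²³ × 398 × 2.32×10² × 2.06×10⁴ = 1.05×10⁻¹³ V²
V_n = √(1.05×10⁻¹³) = 3.24×10⁻⁷ V = 324 nV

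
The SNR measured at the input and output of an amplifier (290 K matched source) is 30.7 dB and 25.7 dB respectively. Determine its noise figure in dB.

5.0 dB

NF (dB) = SNR_in(dB) − SNR_out(dB) when the source is at T₀
NF = 30.7 − 25.7 = 5.0 dB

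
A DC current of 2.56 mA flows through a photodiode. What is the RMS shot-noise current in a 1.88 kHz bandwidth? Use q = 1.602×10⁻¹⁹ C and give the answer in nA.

1.24 nA

I_n = √(2qI·B)
2qI·B = 2 × 1.602×10⁻¹⁹ × 2.56×10⁻³ × 1.88×10³ = 1.54×10⁻¹⁸ A²
I_n = √(1.54×10⁻¹⁸) = 1.24×10⁻⁹ A = 1.24 nA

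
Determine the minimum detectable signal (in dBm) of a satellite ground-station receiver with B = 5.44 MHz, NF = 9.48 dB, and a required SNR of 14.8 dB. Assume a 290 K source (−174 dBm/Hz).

−82.4 dBm

Sensitivity = −174 + 10 log₁₀(B) + NF + SNR_min
= −174 + 67.36 + 9.48 + 14.8
= −82.36 dBm → −82.4 dBm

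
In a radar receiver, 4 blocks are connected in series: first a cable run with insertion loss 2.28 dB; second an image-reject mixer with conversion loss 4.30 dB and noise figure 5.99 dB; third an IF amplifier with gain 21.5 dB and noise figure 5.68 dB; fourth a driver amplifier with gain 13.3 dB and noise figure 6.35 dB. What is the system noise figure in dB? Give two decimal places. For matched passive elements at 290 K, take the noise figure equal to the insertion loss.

12.81 dB

Convert to linear (a loss of L dB is a gain of −L dB): F_i = 10^(NF_i/10), G_i = 10^(G_i,dB/10)
  Stage 1: F_1 = 10^(2.28/10) = 1.690, G_1 = 10^(−2.28/10) = 0.5916
  Stage 2: F_2 = 10^(5.99/10) = 3.972, G_2 = 10^(−4.30/10) = 0.3715
  Stage 3: F_3 = 10^(5.68/10) = 3.698, G_3 = 10^(21.5/10) = 141.3
  Stage 4: F_4 = 10^(6.35/10) = 4.315, G_4 = 10^(13.3/10) = 21.38
Friis cascade:
  F = 1.690 + (3.972 − 1)/0.5916 + (3.698 − 1)/0.2198 + (4.315 − 1)/31.05 = 19.10
NF = 10 log₁₀(19.10) = 12.81 dB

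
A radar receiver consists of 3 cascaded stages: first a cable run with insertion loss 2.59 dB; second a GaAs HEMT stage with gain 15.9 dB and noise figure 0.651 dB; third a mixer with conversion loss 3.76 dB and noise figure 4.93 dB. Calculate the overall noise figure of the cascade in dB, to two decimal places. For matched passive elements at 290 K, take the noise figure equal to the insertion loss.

Convert to linear (a loss of L dB is a gain of −L dB): F_i = 10^(NF_i/10), G_i = 10^(G_i,dB/10)
  Stage 1: F_1 = 10^(2.59/10) = 1.816, G_1 = 10^(−2.59/10) = 0.5508
  Stage 2: F_2 = 10^(0.651/10) = 1.162, G_2 = 10^(15.9/10) = 38.90
  Stage 3: F_3 = 10^(4.93/10) = 3.112, G_3 = 10^(−3.76/10) = 0.4207
Friis cascade:
  F = 1.816 + (1.162 − 1)/0.5508 + (3.112 − 1)/21.43 = 2.208
NF = 10 log₁₀(2.208) = 3.44 dB

3.44 dB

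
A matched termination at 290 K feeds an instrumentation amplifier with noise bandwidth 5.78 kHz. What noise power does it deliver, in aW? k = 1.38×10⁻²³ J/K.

23.1 aW

P_n = kTB = 1.38×10⁻²³ × 290 × 5.78×10³ = 2.31×10⁻¹⁷ W = 23.1 aW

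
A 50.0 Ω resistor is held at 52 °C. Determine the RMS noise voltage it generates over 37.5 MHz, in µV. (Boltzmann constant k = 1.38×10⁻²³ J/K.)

T = 52 °C + 273.15 = 325.15 K
V_n = √(4kTRB)
4kTRB = 4 × 1.38×10⁻²³ × 325.15 × 5.00×10¹ × 3.75×10⁷ = 3.37×10⁻¹¹ V²
V_n = √(3.37×10⁻¹¹) = 5.80×10⁻⁶ V = 5.80 µV

5.80 µV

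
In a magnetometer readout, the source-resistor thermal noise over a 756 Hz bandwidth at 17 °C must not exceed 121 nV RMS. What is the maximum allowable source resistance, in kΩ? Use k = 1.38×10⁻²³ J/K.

1.21 kΩ

T = 17 °C + 273.15 = 290.15 K
Johnson–Nyquist: V_n = √(4kTRB) ⇒ R = V_n² / (4kTB)
4kTB = 4 × 1.38×10⁻²³ × 290.15 × 7.56×10² = 1.21×10⁻¹⁷
R = (1.21×10⁻⁷)² / 1.21×10⁻¹⁷ = 1.21×10³ Ω = 1.21 kΩ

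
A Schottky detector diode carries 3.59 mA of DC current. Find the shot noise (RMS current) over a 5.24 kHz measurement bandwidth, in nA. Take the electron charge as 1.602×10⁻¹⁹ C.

I_n = √(2qI·B)
2qI·B = 2 × 1.602×10⁻¹⁹ × 3.59×10⁻³ × 5.24×10³ = 6.03×10⁻¹⁸ A²
I_n = √(6.03×10⁻¹⁸) = 2.46×10⁻⁹ A = 2.46 nA

2.46 nA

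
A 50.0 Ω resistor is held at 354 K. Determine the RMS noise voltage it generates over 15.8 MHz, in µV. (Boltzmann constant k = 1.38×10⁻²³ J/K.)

3.93 µV

V_n = √(4kTRB)
4kTRB = 4 × 1.38×10⁻²³ × 354 × 5.00×10¹ × 1.58×10⁷ = 1.54×10⁻¹¹ V²
V_n = √(1.54×10⁻¹¹) = 3.93×10⁻⁶ V = 3.93 µV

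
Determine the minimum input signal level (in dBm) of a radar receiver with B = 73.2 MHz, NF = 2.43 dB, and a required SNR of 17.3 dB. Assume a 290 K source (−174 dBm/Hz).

Sensitivity = −174 + 10 log₁₀(B) + NF + SNR_min
= −174 + 78.65 + 2.43 + 17.3
= −75.62 dBm → −75.6 dBm

−75.6 dBm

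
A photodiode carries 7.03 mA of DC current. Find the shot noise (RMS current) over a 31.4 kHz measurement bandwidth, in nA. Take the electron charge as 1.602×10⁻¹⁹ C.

8.41 nA

I_n = √(2qI·B)
2qI·B = 2 × 1.602×10⁻¹⁹ × 7.03×10⁻³ × 3.14×10⁴ = 7.07×10⁻¹⁷ A²
I_n = √(7.07×10⁻¹⁷) = 8.41×10⁻⁹ A = 8.41 nA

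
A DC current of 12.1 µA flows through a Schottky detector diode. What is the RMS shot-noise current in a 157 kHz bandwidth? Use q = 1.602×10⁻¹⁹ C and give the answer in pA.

I_n = √(2qI·B)
2qI·B = 2 × 1.602×10⁻¹⁹ × 1.21×10⁻⁵ × 1.57×10⁵ = 6.09×10⁻¹⁹ A²
I_n = √(6.09×10⁻¹⁹) = 7.80×10⁻¹⁰ A = 780 pA

780 pA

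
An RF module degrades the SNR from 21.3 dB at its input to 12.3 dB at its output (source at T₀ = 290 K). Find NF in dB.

9.0 dB

NF (dB) = SNR_in(dB) − SNR_out(dB) when the source is at T₀
NF = 21.3 − 12.3 = 9.0 dB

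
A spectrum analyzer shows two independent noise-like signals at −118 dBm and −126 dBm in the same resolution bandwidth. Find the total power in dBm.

Convert to linear, add, convert back:
P₁ = 1.58×10⁻¹⁵ W, P₂ = 2.51×10⁻¹⁶ W
P_tot = 1.84×10⁻¹⁵ W → 10 log₁₀(P_tot / 10⁻³) = −117.4 dBm

−117.4 dBm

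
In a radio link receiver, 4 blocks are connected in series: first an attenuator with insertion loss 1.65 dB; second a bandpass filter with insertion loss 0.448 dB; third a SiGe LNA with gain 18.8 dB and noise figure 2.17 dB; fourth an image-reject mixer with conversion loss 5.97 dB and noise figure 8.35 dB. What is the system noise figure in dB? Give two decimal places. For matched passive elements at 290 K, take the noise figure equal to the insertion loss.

Convert to linear (a loss of L dB is a gain of −L dB): F_i = 10^(NF_i/10), G_i = 10^(G_i,dB/10)
  Stage 1: F_1 = 10^(1.65/10) = 1.462, G_1 = 10^(−1.65/10) = 0.6839
  Stage 2: F_2 = 10^(0.448/10) = 1.109, G_2 = 10^(−0.448/10) = 0.9020
  Stage 3: F_3 = 10^(2.17/10) = 1.648, G_3 = 10^(18.8/10) = 75.86
  Stage 4: F_4 = 10^(8.35/10) = 6.839, G_4 = 10^(−5.97/10) = 0.2529
Friis cascade:
  F = 1.462 + (1.109 − 1)/0.6839 + (1.648 − 1)/0.6169 + (6.839 − 1)/46.80 = 2.797
NF = 10 log₁₀(2.797) = 4.47 dB

4.47 dB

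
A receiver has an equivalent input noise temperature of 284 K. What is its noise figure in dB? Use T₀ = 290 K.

F = 1 + T_e/T₀ = 1 + 284/290 = 1.97931
NF = 10 log₁₀(1.97931) = 2.97 dB

2.97 dB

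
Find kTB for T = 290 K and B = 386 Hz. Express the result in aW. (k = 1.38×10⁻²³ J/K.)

P_n = kTB = 1.38×10⁻²³ × 290 × 3.86×10² = 1.54×10⁻¹⁸ W = 1.54 aW

1.54 aW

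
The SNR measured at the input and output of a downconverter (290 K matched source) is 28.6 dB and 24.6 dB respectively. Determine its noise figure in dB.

NF (dB) = SNR_in(dB) − SNR_out(dB) when the source is at T₀
NF = 28.6 − 24.6 = 4.0 dB

4.0 dB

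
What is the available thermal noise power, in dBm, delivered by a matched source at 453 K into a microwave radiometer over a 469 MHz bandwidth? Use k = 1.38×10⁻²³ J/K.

P_n = kTB = 1.38×10⁻²³ × 453 × 4.69×10⁸ = 2.93×10⁻¹² W
In dBm: 10 log₁₀(2.93×10⁻¹² / 10⁻³) = −85.3 dBm

−85.3 dBm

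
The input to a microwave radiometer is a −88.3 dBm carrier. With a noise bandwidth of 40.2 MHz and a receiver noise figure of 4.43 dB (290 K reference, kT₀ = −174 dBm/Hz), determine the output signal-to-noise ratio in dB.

5.2 dB

Noise floor: N = −174 + 10 log₁₀(B) + NF
10 log₁₀(4.02×10⁷) = 76.04 dB
N = −174 + 76.04 + 4.43 = −93.53 dBm
SNR = P_sig − N = −88.3 − (−93.53) = 5.23 dB → 5.2 dB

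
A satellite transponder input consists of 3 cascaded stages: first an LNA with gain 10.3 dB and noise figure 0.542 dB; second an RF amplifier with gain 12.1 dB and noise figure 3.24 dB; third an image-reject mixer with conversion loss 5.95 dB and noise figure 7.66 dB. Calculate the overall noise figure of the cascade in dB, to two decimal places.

Convert to linear (a loss of L dB is a gain of −L dB): F_i = 10^(NF_i/10), G_i = 10^(G_i,dB/10)
  Stage 1: F_1 = 10^(0.542/10) = 1.133, G_1 = 10^(10.3/10) = 10.72
  Stage 2: F_2 = 10^(3.24/10) = 2.109, G_2 = 10^(12.1/10) = 16.22
  Stage 3: F_3 = 10^(7.66/10) = 5.834, G_3 = 10^(−5.95/10) = 0.2541
Friis cascade:
  F = 1.133 + (2.109 − 1)/10.72 + (5.834 − 1)/173.8 = 1.264
NF = 10 log₁₀(1.264) = 1.02 dB

1.02 dB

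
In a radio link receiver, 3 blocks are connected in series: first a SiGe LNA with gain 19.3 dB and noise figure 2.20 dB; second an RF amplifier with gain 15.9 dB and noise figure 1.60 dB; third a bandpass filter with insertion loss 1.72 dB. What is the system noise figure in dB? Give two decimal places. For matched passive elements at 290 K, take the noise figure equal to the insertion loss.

2.21 dB

Convert to linear (a loss of L dB is a gain of −L dB): F_i = 10^(NF_i/10), G_i = 10^(G_i,dB/10)
  Stage 1: F_1 = 10^(2.20/10) = 1.660, G_1 = 10^(19.3/10) = 85.11
  Stage 2: F_2 = 10^(1.60/10) = 1.445, G_2 = 10^(15.9/10) = 38.90
  Stage 3: F_3 = 10^(1.72/10) = 1.486, G_3 = 10^(−1.72/10) = 0.6730
Friis cascade:
  F = 1.660 + (1.445 − 1)/85.11 + (1.486 − 1)/3311 = 1.665
NF = 10 log₁₀(1.665) = 2.21 dB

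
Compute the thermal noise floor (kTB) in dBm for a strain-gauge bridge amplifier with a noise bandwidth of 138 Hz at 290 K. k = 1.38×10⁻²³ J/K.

−152.6 dBm

P_n = kTB = 1.38×10⁻²³ × 290 × 1.38×10² = 5.52×10⁻¹⁹ W
In dBm: 10 log₁₀(5.52×10⁻¹⁹ / 10⁻³) = −152.6 dBm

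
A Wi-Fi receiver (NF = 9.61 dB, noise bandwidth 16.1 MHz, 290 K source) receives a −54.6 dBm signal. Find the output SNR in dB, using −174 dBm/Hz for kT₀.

Noise floor: N = −174 + 10 log₁₀(B) + NF
10 log₁₀(1.61×10⁷) = 72.07 dB
N = −174 + 72.07 + 9.61 = −92.32 dBm
SNR = P_sig − N = −54.6 − (−92.32) = 37.72 dB → 37.7 dB

37.7 dB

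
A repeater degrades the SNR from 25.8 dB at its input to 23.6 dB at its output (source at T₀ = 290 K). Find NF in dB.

2.2 dB

NF (dB) = SNR_in(dB) − SNR_out(dB) when the source is at T₀
NF = 25.8 − 23.6 = 2.2 dB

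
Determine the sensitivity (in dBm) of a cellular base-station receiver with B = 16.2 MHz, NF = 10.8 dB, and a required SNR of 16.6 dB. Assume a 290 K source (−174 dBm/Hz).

−74.5 dBm

Sensitivity = −174 + 10 log₁₀(B) + NF + SNR_min
= −174 + 72.1 + 10.8 + 16.6
= −74.5 dBm → −74.5 dBm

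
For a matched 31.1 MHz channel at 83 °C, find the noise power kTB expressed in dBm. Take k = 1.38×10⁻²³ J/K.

−98.2 dBm

T = 83 °C + 273.15 = 356.15 K
P_n = kTB = 1.38×10⁻²³ × 356.15 × 3.11×10⁷ = 1.53×10⁻¹³ W
In dBm: 10 log₁₀(1.53×10⁻¹³ / 10⁻³) = −98.2 dBm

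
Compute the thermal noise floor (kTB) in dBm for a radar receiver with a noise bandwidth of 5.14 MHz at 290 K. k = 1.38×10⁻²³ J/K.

P_n = kTB = 1.38×10⁻²³ × 290 × 5.14×10⁶ = 2.06×10⁻¹⁴ W
In dBm: 10 log₁₀(2.06×10⁻¹⁴ / 10⁻³) = −106.9 dBm

−106.9 dBm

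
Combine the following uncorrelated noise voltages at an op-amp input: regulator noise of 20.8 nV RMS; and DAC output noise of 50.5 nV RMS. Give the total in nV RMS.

54.6 nV

Uncorrelated sources add in power (mean-square): V_tot = √(ΣV_i²)
V_tot = √[(2.08×10⁻⁸)² + (5.05×10⁻⁸)²] = 5.46×10⁻⁸ V = 54.6 nV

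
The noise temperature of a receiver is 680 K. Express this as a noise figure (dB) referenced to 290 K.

5.24 dB

F = 1 + T_e/T₀ = 1 + 680/290 = 3.34483
NF = 10 log₁₀(3.34483) = 5.24 dB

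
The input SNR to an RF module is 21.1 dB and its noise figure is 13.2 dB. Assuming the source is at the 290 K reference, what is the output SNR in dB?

7.9 dB

By definition F = SNR_in/SNR_out, so in dB: SNR_out = SNR_in − NF
SNR_out = 21.1 − 13.2 = 7.9 dB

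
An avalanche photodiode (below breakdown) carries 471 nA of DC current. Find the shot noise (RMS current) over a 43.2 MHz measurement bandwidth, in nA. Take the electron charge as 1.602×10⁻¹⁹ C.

2.55 nA

I_n = √(2qI·B)
2qI·B = 2 × 1.602×10⁻¹⁹ × 4.71×10⁻⁷ × 4.32×10⁷ = 6.52×10⁻¹⁸ A²
I_n = √(6.52×10⁻¹⁸) = 2.55×10⁻⁹ A = 2.55 nA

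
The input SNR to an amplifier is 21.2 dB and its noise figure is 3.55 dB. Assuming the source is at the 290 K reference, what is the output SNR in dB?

17.65 dB

By definition F = SNR_in/SNR_out, so in dB: SNR_out = SNR_in − NF
SNR_out = 21.2 − 3.55 = 17.65 dB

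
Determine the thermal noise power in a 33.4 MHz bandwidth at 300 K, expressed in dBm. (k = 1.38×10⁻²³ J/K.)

P_n = kTB = 1.38×10⁻²³ × 300 × 3.34×10⁷ = 1.38×10⁻¹³ W
In dBm: 10 log₁₀(1.38×10⁻¹³ / 10⁻³) = −98.6 dBm

−98.6 dBm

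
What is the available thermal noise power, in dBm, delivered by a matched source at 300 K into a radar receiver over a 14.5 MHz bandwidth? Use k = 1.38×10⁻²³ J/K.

−102.2 dBm

P_n = kTB = 1.38×10⁻²³ × 300 × 1.45×10⁷ = 6.00×10⁻¹⁴ W
In dBm: 10 log₁₀(6.00×10⁻¹⁴ / 10⁻³) = −102.2 dBm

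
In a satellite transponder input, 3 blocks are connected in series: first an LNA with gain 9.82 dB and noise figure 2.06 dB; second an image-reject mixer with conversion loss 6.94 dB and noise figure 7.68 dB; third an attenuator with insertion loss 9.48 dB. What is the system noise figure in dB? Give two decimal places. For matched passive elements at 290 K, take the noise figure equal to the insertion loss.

7.90 dB

Convert to linear (a loss of L dB is a gain of −L dB): F_i = 10^(NF_i/10), G_i = 10^(G_i,dB/10)
  Stage 1: F_1 = 10^(2.06/10) = 1.607, G_1 = 10^(9.82/10) = 9.594
  Stage 2: F_2 = 10^(7.68/10) = 5.861, G_2 = 10^(−6.94/10) = 0.2023
  Stage 3: F_3 = 10^(9.48/10) = 8.872, G_3 = 10^(−9.48/10) = 0.1127
Friis cascade:
  F = 1.607 + (5.861 − 1)/9.594 + (8.872 − 1)/1.941 = 6.169
NF = 10 log₁₀(6.169) = 7.90 dB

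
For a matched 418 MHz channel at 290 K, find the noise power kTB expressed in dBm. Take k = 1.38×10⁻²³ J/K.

P_n = kTB = 1.38×10⁻²³ × 290 × 4.18×10⁸ = 1.67×10⁻¹² W
In dBm: 10 log₁₀(1.67×10⁻¹² / 10⁻³) = −87.8 dBm

−87.8 dBm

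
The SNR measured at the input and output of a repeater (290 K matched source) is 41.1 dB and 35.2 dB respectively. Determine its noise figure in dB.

NF (dB) = SNR_in(dB) − SNR_out(dB) when the source is at T₀
NF = 41.1 − 35.2 = 5.9 dB

5.9 dB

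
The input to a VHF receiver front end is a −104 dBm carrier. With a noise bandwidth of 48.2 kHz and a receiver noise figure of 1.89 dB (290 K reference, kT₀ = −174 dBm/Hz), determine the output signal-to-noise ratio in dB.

21.3 dB

Noise floor: N = −174 + 10 log₁₀(B) + NF
10 log₁₀(4.82×10⁴) = 46.83 dB
N = −174 + 46.83 + 1.89 = −125.28 dBm
SNR = P_sig − N = −104 − (−125.28) = 21.28 dB → 21.3 dB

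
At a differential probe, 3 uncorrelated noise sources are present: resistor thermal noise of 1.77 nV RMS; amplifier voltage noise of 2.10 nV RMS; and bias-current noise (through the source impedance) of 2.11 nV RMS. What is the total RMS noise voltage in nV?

Uncorrelated sources add in power (mean-square): V_tot = √(ΣV_i²)
V_tot = √[(1.77×10⁻⁹)² + (2.10×10⁻⁹)² + (2.11×10⁻⁹)²] = 3.46×10⁻⁹ V = 3.46 nV

3.46 nV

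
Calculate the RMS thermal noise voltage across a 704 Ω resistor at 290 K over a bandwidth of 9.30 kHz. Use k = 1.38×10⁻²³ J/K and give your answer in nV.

324 nV

V_n = √(4kTRB)
4kTRB = 4 × 1.38×10⁻²³ × 290 × 7.04×10² × 9.30×10³ = 1.05×10⁻¹³ V²
V_n = √(1.05×10⁻¹³) = 3.24×10⁻⁷ V = 324 nV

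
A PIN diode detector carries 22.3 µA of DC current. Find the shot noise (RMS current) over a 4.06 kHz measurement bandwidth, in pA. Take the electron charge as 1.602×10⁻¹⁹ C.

I_n = √(2qI·B)
2qI·B = 2 × 1.602×10⁻¹⁹ × 2.23×10⁻⁵ × 4.06×10³ = 2.90×10⁻²⁰ A²
I_n = √(2.90×10⁻²⁰) = 1.70×10⁻¹⁰ A = 170 pA

170 pA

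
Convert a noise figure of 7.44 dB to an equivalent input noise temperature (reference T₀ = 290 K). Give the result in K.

1318 K

F = 10^(7.44/10) = 5.54626
T_e = (F − 1)·T₀ = (5.54626 − 1) × 290 = 1318 K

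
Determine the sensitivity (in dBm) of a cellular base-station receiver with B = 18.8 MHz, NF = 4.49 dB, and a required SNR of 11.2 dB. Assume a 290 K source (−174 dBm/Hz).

Sensitivity = −174 + 10 log₁₀(B) + NF + SNR_min
= −174 + 72.74 + 4.49 + 11.2
= −85.57 dBm → −85.6 dBm

−85.6 dBm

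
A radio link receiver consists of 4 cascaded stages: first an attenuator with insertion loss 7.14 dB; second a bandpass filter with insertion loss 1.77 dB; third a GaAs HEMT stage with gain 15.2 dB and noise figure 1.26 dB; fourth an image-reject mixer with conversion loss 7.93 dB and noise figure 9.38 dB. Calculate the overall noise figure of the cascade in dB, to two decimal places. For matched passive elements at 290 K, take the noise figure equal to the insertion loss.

10.86 dB

Convert to linear (a loss of L dB is a gain of −L dB): F_i = 10^(NF_i/10), G_i = 10^(G_i,dB/10)
  Stage 1: F_1 = 10^(7.14/10) = 5.176, G_1 = 10^(−7.14/10) = 0.1932
  Stage 2: F_2 = 10^(1.77/10) = 1.503, G_2 = 10^(−1.77/10) = 0.6653
  Stage 3: F_3 = 10^(1.26/10) = 1.337, G_3 = 10^(15.2/10) = 33.11
  Stage 4: F_4 = 10^(9.38/10) = 8.670, G_4 = 10^(−7.93/10) = 0.1611
Friis cascade:
  F = 5.176 + (1.503 − 1)/0.1932 + (1.337 − 1)/0.1285 + (8.670 − 1)/4.256 = 12.20
NF = 10 log₁₀(12.20) = 10.86 dB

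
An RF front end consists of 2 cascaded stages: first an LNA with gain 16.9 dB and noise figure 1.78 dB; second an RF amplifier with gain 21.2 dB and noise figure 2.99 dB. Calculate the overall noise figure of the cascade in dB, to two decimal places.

Convert to linear (a loss of L dB is a gain of −L dB): F_i = 10^(NF_i/10), G_i = 10^(G_i,dB/10)
  Stage 1: F_1 = 10^(1.78/10) = 1.507, G_1 = 10^(16.9/10) = 48.98
  Stage 2: F_2 = 10^(2.99/10) = 1.991, G_2 = 10^(21.2/10) = 131.8
Friis cascade:
  F = 1.507 + (1.991 − 1)/48.98 = 1.527
NF = 10 log₁₀(1.527) = 1.84 dB

1.84 dB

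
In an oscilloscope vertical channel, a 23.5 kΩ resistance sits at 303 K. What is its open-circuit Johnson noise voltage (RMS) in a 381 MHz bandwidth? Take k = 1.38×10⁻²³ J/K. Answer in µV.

387 µV

V_n = √(4kTRB)
4kTRB = 4 × 1.38×10⁻²³ × 303 × 2.35×10⁴ × 3.81×10⁸ = 1.50×10⁻⁷ V²
V_n = √(1.50×10⁻⁷) = 3.87×10⁻⁴ V = 387 µV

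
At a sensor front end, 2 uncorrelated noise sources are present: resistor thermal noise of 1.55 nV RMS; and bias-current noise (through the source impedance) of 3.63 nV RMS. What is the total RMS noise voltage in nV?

3.95 nV

Uncorrelated sources add in power (mean-square): V_tot = √(ΣV_i²)
V_tot = √[(1.55×10⁻⁹)² + (3.63×10⁻⁹)²] = 3.95×10⁻⁹ V = 3.95 nV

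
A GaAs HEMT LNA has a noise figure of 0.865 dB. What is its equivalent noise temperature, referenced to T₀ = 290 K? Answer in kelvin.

F = 10^(0.865/10) = 1.22039
T_e = (F − 1)·T₀ = (1.22039 − 1) × 290 = 63.9 K

63.9 K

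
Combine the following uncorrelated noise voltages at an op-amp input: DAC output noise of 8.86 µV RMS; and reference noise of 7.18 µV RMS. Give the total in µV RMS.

11.4 µV

Uncorrelated sources add in power (mean-square): V_tot = √(ΣV_i²)
V_tot = √[(8.86×10⁻⁶)² + (7.18×10⁻⁶)²] = 1.14×10⁻⁵ V = 11.4 µV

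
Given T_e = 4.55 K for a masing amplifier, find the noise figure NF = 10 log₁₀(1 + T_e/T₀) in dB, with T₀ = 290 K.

0.068 dB

F = 1 + T_e/T₀ = 1 + 4.55/290 = 1.01569
NF = 10 log₁₀(1.01569) = 0.068 dB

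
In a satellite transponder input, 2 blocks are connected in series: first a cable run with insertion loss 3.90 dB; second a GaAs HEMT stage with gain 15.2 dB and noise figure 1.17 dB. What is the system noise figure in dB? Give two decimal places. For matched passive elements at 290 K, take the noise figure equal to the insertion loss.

5.07 dB

Convert to linear (a loss of L dB is a gain of −L dB): F_i = 10^(NF_i/10), G_i = 10^(G_i,dB/10)
  Stage 1: F_1 = 10^(3.90/10) = 2.455, G_1 = 10^(−3.90/10) = 0.4074
  Stage 2: F_2 = 10^(1.17/10) = 1.309, G_2 = 10^(15.2/10) = 33.11
Friis cascade:
  F = 2.455 + (1.309 − 1)/0.4074 = 3.214
NF = 10 log₁₀(3.214) = 5.07 dB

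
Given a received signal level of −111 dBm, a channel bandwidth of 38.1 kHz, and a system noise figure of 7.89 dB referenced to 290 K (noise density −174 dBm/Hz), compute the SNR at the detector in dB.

9.3 dB

Noise floor: N = −174 + 10 log₁₀(B) + NF
10 log₁₀(3.81×10⁴) = 45.81 dB
N = −174 + 45.81 + 7.89 = −120.30 dBm
SNR = P_sig − N = −111 − (−120.30) = 9.30 dB → 9.3 dB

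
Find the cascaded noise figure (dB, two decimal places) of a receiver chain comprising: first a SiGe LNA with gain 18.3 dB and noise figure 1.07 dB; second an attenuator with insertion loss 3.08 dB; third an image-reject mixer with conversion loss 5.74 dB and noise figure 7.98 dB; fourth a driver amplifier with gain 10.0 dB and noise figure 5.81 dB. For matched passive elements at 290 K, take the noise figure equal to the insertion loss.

Convert to linear (a loss of L dB is a gain of −L dB): F_i = 10^(NF_i/10), G_i = 10^(G_i,dB/10)
  Stage 1: F_1 = 10^(1.07/10) = 1.279, G_1 = 10^(18.3/10) = 67.61
  Stage 2: F_2 = 10^(3.08/10) = 2.032, G_2 = 10^(−3.08/10) = 0.4920
  Stage 3: F_3 = 10^(7.98/10) = 6.281, G_3 = 10^(−5.74/10) = 0.2667
  Stage 4: F_4 = 10^(5.81/10) = 3.811, G_4 = 10^(10.0/10) = 10.00
Friis cascade:
  F = 1.279 + (2.032 − 1)/67.61 + (6.281 − 1)/33.27 + (3.811 − 1)/8.872 = 1.770
NF = 10 log₁₀(1.770) = 2.48 dB

2.48 dB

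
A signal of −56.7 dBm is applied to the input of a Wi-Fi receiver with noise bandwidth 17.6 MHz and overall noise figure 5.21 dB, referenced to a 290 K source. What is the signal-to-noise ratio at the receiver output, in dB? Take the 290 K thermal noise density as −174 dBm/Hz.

Noise floor: N = −174 + 10 log₁₀(B) + NF
10 log₁₀(1.76×10⁷) = 72.46 dB
N = −174 + 72.46 + 5.21 = −96.33 dBm
SNR = P_sig − N = −56.7 − (−96.33) = 39.63 dB → 39.6 dB

39.6 dB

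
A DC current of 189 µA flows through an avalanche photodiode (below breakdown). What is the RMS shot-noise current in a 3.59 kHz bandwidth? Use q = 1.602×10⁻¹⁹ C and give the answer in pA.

466 pA

I_n = √(2qI·B)
2qI·B = 2 × 1.602×10⁻¹⁹ × 1.89×10⁻⁴ × 3.59×10³ = 2.17×10⁻¹⁹ A²
I_n = √(2.17×10⁻¹⁹) = 4.66×10⁻¹⁰ A = 466 pA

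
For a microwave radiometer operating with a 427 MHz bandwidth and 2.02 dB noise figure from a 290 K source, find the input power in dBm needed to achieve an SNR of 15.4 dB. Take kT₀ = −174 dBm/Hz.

−70.3 dBm

Sensitivity = −174 + 10 log₁₀(B) + NF + SNR_min
= −174 + 86.3 + 2.02 + 15.4
= −70.28 dBm → −70.3 dBm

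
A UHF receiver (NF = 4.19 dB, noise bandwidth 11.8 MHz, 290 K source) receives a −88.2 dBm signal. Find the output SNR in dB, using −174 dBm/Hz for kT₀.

Noise floor: N = −174 + 10 log₁₀(B) + NF
10 log₁₀(1.18×10⁷) = 70.72 dB
N = −174 + 70.72 + 4.19 = −99.09 dBm
SNR = P_sig − N = −88.2 − (−99.09) = 10.89 dB → 10.9 dB

10.9 dB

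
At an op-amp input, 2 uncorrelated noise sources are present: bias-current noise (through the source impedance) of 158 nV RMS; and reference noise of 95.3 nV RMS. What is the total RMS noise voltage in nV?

185 nV

Uncorrelated sources add in power (mean-square): V_tot = √(ΣV_i²)
V_tot = √[(1.58×10⁻⁷)² + (9.53×10⁻⁸)²] = 1.85×10⁻⁷ V = 185 nV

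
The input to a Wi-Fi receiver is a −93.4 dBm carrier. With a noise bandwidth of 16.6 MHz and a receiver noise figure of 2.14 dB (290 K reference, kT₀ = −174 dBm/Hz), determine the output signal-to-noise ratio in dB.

6.3 dB

Noise floor: N = −174 + 10 log₁₀(B) + NF
10 log₁₀(1.66×10⁷) = 72.2 dB
N = −174 + 72.2 + 2.14 = −99.66 dBm
SNR = P_sig − N = −93.4 − (−99.66) = 6.26 dB → 6.3 dB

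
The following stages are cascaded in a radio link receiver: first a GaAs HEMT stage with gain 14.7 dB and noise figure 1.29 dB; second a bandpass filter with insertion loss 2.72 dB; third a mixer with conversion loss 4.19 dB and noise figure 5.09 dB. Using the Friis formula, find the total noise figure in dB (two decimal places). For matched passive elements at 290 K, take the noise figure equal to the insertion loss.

Convert to linear (a loss of L dB is a gain of −L dB): F_i = 10^(NF_i/10), G_i = 10^(G_i,dB/10)
  Stage 1: F_1 = 10^(1.29/10) = 1.346, G_1 = 10^(14.7/10) = 29.51
  Stage 2: F_2 = 10^(2.72/10) = 1.871, G_2 = 10^(−2.72/10) = 0.5346
  Stage 3: F_3 = 10^(5.09/10) = 3.228, G_3 = 10^(−4.19/10) = 0.3811
Friis cascade:
  F = 1.346 + (1.871 − 1)/29.51 + (3.228 − 1)/15.78 = 1.517
NF = 10 log₁₀(1.517) = 1.81 dB

1.81 dB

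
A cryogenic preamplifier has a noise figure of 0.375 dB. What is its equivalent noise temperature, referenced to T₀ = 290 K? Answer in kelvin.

26.2 K

F = 10^(0.375/10) = 1.09018
T_e = (F − 1)·T₀ = (1.09018 − 1) × 290 = 26.2 K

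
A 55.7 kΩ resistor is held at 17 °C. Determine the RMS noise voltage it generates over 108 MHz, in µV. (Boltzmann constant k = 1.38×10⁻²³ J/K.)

T = 17 °C + 273.15 = 290.15 K
V_n = √(4kTRB)
4kTRB = 4 × 1.38×10⁻²³ × 290.15 × 5.57×10⁴ × 1.08×10⁸ = 9.63×10⁻⁸ V²
V_n = √(9.63×10⁻⁸) = 3.10×10⁻⁴ V = 310 µV

310 µV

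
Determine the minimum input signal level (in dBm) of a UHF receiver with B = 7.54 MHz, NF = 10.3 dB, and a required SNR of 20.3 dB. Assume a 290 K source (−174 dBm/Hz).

Sensitivity = −174 + 10 log₁₀(B) + NF + SNR_min
= −174 + 68.77 + 10.3 + 20.3
= −74.63 dBm → −74.6 dBm

−74.6 dBm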